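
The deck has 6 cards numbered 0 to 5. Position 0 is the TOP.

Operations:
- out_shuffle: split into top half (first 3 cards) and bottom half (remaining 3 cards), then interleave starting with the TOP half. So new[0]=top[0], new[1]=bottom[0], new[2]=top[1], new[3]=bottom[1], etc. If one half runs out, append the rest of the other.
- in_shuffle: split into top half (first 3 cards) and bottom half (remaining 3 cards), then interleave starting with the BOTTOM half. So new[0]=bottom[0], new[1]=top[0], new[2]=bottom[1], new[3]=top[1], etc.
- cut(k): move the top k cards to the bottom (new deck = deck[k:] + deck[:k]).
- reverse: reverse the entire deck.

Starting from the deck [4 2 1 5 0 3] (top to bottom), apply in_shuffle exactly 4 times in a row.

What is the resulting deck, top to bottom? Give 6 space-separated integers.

Answer: 5 4 0 2 3 1

Derivation:
After op 1 (in_shuffle): [5 4 0 2 3 1]
After op 2 (in_shuffle): [2 5 3 4 1 0]
After op 3 (in_shuffle): [4 2 1 5 0 3]
After op 4 (in_shuffle): [5 4 0 2 3 1]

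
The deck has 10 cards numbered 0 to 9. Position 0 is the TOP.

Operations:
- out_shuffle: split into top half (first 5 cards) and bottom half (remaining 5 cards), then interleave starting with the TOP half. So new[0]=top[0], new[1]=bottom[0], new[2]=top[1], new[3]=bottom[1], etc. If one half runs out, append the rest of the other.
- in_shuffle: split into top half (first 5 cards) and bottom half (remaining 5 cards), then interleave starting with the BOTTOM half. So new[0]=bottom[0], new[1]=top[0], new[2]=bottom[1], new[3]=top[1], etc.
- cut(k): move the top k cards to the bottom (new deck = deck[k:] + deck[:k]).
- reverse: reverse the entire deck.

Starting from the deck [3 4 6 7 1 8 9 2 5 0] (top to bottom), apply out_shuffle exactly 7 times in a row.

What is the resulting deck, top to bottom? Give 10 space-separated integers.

Answer: 3 8 4 9 6 2 7 5 1 0

Derivation:
After op 1 (out_shuffle): [3 8 4 9 6 2 7 5 1 0]
After op 2 (out_shuffle): [3 2 8 7 4 5 9 1 6 0]
After op 3 (out_shuffle): [3 5 2 9 8 1 7 6 4 0]
After op 4 (out_shuffle): [3 1 5 7 2 6 9 4 8 0]
After op 5 (out_shuffle): [3 6 1 9 5 4 7 8 2 0]
After op 6 (out_shuffle): [3 4 6 7 1 8 9 2 5 0]
After op 7 (out_shuffle): [3 8 4 9 6 2 7 5 1 0]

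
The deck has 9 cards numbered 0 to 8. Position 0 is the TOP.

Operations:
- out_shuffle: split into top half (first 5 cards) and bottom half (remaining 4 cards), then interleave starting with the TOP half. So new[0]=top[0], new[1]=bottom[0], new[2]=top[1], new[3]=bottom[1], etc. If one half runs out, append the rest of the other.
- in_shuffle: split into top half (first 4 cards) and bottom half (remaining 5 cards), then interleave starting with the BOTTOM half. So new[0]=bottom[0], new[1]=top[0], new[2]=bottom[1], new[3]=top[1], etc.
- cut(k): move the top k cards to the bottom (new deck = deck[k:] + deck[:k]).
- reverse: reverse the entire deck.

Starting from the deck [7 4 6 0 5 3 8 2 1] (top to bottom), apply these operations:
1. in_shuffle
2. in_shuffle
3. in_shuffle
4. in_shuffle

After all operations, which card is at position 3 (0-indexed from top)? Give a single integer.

After op 1 (in_shuffle): [5 7 3 4 8 6 2 0 1]
After op 2 (in_shuffle): [8 5 6 7 2 3 0 4 1]
After op 3 (in_shuffle): [2 8 3 5 0 6 4 7 1]
After op 4 (in_shuffle): [0 2 6 8 4 3 7 5 1]
Position 3: card 8.

Answer: 8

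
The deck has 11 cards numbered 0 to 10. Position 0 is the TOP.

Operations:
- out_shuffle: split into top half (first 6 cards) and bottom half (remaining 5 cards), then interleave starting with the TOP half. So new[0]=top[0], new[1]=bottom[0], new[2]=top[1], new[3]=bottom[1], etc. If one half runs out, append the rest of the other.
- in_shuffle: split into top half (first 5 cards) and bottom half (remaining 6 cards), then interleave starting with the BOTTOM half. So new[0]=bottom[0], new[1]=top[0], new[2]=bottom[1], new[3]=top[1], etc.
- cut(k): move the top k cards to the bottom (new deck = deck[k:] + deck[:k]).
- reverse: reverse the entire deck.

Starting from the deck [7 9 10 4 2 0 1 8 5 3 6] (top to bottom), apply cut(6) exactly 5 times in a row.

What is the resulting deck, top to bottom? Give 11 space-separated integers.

Answer: 5 3 6 7 9 10 4 2 0 1 8

Derivation:
After op 1 (cut(6)): [1 8 5 3 6 7 9 10 4 2 0]
After op 2 (cut(6)): [9 10 4 2 0 1 8 5 3 6 7]
After op 3 (cut(6)): [8 5 3 6 7 9 10 4 2 0 1]
After op 4 (cut(6)): [10 4 2 0 1 8 5 3 6 7 9]
After op 5 (cut(6)): [5 3 6 7 9 10 4 2 0 1 8]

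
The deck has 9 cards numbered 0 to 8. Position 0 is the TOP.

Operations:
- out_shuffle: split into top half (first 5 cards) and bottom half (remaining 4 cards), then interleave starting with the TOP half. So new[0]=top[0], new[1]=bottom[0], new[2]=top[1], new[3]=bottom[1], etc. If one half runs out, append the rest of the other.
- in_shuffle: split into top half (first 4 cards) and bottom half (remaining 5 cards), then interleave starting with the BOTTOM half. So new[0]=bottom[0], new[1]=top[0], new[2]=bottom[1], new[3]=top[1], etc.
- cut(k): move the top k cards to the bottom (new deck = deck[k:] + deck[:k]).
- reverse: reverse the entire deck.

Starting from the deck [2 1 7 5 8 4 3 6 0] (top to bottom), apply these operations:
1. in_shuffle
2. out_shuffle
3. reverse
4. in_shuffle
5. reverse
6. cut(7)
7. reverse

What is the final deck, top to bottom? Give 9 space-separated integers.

Answer: 6 0 2 1 7 5 8 4 3

Derivation:
After op 1 (in_shuffle): [8 2 4 1 3 7 6 5 0]
After op 2 (out_shuffle): [8 7 2 6 4 5 1 0 3]
After op 3 (reverse): [3 0 1 5 4 6 2 7 8]
After op 4 (in_shuffle): [4 3 6 0 2 1 7 5 8]
After op 5 (reverse): [8 5 7 1 2 0 6 3 4]
After op 6 (cut(7)): [3 4 8 5 7 1 2 0 6]
After op 7 (reverse): [6 0 2 1 7 5 8 4 3]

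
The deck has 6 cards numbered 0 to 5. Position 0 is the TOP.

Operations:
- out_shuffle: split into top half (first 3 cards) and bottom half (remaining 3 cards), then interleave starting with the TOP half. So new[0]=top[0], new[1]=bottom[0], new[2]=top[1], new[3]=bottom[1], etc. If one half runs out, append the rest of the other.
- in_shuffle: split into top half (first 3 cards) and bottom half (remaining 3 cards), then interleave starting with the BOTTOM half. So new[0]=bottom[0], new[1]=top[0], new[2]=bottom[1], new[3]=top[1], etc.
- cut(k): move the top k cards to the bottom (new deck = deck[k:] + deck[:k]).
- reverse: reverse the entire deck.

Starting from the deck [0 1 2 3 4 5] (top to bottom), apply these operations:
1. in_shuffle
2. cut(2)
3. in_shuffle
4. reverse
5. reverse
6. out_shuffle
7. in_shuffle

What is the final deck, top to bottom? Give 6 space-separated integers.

Answer: 0 2 3 1 5 4

Derivation:
After op 1 (in_shuffle): [3 0 4 1 5 2]
After op 2 (cut(2)): [4 1 5 2 3 0]
After op 3 (in_shuffle): [2 4 3 1 0 5]
After op 4 (reverse): [5 0 1 3 4 2]
After op 5 (reverse): [2 4 3 1 0 5]
After op 6 (out_shuffle): [2 1 4 0 3 5]
After op 7 (in_shuffle): [0 2 3 1 5 4]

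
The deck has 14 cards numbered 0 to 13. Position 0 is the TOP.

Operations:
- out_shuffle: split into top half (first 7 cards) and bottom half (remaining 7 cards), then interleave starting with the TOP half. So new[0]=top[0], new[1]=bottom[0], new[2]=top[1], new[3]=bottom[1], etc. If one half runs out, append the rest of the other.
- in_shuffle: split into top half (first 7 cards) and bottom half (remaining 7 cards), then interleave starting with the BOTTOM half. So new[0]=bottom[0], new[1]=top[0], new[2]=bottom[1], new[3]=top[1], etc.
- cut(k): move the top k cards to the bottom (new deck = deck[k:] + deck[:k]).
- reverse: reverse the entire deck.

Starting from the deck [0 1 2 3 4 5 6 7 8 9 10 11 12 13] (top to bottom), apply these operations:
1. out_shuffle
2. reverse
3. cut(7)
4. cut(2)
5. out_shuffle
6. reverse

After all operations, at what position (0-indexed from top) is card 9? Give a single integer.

Answer: 0

Derivation:
After op 1 (out_shuffle): [0 7 1 8 2 9 3 10 4 11 5 12 6 13]
After op 2 (reverse): [13 6 12 5 11 4 10 3 9 2 8 1 7 0]
After op 3 (cut(7)): [3 9 2 8 1 7 0 13 6 12 5 11 4 10]
After op 4 (cut(2)): [2 8 1 7 0 13 6 12 5 11 4 10 3 9]
After op 5 (out_shuffle): [2 12 8 5 1 11 7 4 0 10 13 3 6 9]
After op 6 (reverse): [9 6 3 13 10 0 4 7 11 1 5 8 12 2]
Card 9 is at position 0.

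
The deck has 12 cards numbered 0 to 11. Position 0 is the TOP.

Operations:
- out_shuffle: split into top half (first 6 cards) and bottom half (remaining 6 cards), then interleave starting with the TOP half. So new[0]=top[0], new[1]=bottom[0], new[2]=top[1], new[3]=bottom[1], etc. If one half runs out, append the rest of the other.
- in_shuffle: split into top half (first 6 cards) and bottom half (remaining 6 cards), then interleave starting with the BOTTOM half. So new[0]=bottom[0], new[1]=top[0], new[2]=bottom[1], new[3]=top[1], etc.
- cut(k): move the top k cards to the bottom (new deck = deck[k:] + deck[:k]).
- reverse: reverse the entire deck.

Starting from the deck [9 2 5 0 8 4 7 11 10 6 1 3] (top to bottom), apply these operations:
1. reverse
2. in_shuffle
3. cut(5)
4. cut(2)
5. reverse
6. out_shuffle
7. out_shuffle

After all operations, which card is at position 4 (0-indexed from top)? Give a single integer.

Answer: 6

Derivation:
After op 1 (reverse): [3 1 6 10 11 7 4 8 0 5 2 9]
After op 2 (in_shuffle): [4 3 8 1 0 6 5 10 2 11 9 7]
After op 3 (cut(5)): [6 5 10 2 11 9 7 4 3 8 1 0]
After op 4 (cut(2)): [10 2 11 9 7 4 3 8 1 0 6 5]
After op 5 (reverse): [5 6 0 1 8 3 4 7 9 11 2 10]
After op 6 (out_shuffle): [5 4 6 7 0 9 1 11 8 2 3 10]
After op 7 (out_shuffle): [5 1 4 11 6 8 7 2 0 3 9 10]
Position 4: card 6.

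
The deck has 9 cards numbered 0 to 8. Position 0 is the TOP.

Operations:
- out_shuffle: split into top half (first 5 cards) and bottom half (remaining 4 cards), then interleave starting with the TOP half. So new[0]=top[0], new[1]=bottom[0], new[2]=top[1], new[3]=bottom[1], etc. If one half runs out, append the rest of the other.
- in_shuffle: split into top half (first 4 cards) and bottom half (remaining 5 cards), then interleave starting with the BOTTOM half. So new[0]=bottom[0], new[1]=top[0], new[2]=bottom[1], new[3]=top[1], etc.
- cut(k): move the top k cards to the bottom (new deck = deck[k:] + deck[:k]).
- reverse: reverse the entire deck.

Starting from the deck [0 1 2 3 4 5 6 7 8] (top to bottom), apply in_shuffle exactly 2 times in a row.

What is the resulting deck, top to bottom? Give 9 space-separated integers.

After op 1 (in_shuffle): [4 0 5 1 6 2 7 3 8]
After op 2 (in_shuffle): [6 4 2 0 7 5 3 1 8]

Answer: 6 4 2 0 7 5 3 1 8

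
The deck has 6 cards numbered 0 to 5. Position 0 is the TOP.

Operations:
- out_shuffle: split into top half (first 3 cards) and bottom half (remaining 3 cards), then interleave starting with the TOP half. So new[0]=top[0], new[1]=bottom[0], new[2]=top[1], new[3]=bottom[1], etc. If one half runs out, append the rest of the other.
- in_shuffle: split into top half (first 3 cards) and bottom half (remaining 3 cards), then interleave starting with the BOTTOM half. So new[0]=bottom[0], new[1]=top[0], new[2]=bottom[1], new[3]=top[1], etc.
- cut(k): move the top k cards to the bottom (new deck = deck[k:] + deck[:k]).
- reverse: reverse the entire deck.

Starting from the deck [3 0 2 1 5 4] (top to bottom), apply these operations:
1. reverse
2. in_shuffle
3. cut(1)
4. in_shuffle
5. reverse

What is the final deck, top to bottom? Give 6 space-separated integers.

Answer: 5 2 0 1 4 3

Derivation:
After op 1 (reverse): [4 5 1 2 0 3]
After op 2 (in_shuffle): [2 4 0 5 3 1]
After op 3 (cut(1)): [4 0 5 3 1 2]
After op 4 (in_shuffle): [3 4 1 0 2 5]
After op 5 (reverse): [5 2 0 1 4 3]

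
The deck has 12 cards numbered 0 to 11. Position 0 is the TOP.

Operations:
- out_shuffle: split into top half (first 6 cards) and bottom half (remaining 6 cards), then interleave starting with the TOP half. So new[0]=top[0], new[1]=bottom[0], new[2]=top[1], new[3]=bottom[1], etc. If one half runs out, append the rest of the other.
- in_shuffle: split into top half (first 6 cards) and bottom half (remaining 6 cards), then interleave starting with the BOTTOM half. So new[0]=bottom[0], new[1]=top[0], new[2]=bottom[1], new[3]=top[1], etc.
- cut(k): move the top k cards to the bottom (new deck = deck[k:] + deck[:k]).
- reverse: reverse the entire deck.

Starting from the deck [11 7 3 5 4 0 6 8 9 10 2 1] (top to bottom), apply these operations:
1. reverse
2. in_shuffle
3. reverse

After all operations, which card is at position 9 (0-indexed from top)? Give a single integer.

After op 1 (reverse): [1 2 10 9 8 6 0 4 5 3 7 11]
After op 2 (in_shuffle): [0 1 4 2 5 10 3 9 7 8 11 6]
After op 3 (reverse): [6 11 8 7 9 3 10 5 2 4 1 0]
Position 9: card 4.

Answer: 4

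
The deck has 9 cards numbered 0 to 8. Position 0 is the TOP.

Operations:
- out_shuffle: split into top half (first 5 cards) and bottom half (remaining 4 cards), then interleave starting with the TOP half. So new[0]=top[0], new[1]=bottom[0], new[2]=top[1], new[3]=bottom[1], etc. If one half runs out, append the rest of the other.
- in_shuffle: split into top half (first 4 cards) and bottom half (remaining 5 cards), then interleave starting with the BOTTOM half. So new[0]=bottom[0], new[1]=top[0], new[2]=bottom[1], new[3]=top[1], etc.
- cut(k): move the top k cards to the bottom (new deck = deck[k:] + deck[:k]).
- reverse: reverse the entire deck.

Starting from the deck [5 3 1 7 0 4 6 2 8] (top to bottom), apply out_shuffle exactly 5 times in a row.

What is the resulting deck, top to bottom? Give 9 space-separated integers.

Answer: 5 1 0 6 8 3 7 4 2

Derivation:
After op 1 (out_shuffle): [5 4 3 6 1 2 7 8 0]
After op 2 (out_shuffle): [5 2 4 7 3 8 6 0 1]
After op 3 (out_shuffle): [5 8 2 6 4 0 7 1 3]
After op 4 (out_shuffle): [5 0 8 7 2 1 6 3 4]
After op 5 (out_shuffle): [5 1 0 6 8 3 7 4 2]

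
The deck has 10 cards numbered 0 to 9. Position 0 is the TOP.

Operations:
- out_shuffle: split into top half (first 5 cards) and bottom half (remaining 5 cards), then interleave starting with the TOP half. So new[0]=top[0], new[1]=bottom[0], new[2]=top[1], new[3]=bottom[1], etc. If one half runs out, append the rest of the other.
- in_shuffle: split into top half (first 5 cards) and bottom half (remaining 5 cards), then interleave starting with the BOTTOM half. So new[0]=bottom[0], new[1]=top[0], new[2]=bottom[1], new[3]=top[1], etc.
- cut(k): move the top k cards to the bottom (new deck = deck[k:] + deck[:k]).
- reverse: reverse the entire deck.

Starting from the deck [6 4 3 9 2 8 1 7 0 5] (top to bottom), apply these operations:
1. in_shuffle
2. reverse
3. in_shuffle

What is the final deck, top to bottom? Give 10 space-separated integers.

Answer: 7 2 4 5 1 9 6 0 8 3

Derivation:
After op 1 (in_shuffle): [8 6 1 4 7 3 0 9 5 2]
After op 2 (reverse): [2 5 9 0 3 7 4 1 6 8]
After op 3 (in_shuffle): [7 2 4 5 1 9 6 0 8 3]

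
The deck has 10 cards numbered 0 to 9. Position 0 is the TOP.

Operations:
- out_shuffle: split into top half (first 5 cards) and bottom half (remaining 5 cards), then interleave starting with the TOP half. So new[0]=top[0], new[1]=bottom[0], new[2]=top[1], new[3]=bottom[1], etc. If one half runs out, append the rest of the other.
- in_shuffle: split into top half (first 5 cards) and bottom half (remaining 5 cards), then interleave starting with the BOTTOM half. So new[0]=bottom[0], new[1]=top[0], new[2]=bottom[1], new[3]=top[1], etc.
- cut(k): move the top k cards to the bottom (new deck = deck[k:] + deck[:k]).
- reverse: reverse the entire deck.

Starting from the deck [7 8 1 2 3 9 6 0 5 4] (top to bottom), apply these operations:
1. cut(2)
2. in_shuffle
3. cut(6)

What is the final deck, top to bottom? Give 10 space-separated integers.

After op 1 (cut(2)): [1 2 3 9 6 0 5 4 7 8]
After op 2 (in_shuffle): [0 1 5 2 4 3 7 9 8 6]
After op 3 (cut(6)): [7 9 8 6 0 1 5 2 4 3]

Answer: 7 9 8 6 0 1 5 2 4 3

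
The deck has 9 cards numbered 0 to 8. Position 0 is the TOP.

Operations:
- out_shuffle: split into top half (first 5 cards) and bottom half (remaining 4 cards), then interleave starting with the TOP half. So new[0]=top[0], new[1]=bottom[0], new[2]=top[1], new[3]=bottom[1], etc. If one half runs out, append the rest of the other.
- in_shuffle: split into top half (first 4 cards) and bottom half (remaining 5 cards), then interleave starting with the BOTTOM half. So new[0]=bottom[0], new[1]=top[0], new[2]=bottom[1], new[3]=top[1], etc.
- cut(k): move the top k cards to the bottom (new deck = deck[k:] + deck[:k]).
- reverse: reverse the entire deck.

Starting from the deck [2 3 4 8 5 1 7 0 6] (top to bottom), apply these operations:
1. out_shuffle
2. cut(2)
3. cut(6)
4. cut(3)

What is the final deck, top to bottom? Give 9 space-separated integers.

Answer: 3 7 4 0 8 6 5 2 1

Derivation:
After op 1 (out_shuffle): [2 1 3 7 4 0 8 6 5]
After op 2 (cut(2)): [3 7 4 0 8 6 5 2 1]
After op 3 (cut(6)): [5 2 1 3 7 4 0 8 6]
After op 4 (cut(3)): [3 7 4 0 8 6 5 2 1]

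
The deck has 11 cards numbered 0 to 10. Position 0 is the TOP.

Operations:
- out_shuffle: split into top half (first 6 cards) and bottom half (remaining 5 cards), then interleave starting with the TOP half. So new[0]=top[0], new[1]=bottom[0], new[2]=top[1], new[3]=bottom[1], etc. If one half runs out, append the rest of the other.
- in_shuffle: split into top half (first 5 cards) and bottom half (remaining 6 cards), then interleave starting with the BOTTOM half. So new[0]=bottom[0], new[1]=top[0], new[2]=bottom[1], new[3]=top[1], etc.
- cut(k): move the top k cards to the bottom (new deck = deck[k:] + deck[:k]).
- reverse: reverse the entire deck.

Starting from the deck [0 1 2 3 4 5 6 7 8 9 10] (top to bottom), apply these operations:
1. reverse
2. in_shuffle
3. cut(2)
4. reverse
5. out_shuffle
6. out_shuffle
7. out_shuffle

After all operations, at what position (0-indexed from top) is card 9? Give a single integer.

After op 1 (reverse): [10 9 8 7 6 5 4 3 2 1 0]
After op 2 (in_shuffle): [5 10 4 9 3 8 2 7 1 6 0]
After op 3 (cut(2)): [4 9 3 8 2 7 1 6 0 5 10]
After op 4 (reverse): [10 5 0 6 1 7 2 8 3 9 4]
After op 5 (out_shuffle): [10 2 5 8 0 3 6 9 1 4 7]
After op 6 (out_shuffle): [10 6 2 9 5 1 8 4 0 7 3]
After op 7 (out_shuffle): [10 8 6 4 2 0 9 7 5 3 1]
Card 9 is at position 6.

Answer: 6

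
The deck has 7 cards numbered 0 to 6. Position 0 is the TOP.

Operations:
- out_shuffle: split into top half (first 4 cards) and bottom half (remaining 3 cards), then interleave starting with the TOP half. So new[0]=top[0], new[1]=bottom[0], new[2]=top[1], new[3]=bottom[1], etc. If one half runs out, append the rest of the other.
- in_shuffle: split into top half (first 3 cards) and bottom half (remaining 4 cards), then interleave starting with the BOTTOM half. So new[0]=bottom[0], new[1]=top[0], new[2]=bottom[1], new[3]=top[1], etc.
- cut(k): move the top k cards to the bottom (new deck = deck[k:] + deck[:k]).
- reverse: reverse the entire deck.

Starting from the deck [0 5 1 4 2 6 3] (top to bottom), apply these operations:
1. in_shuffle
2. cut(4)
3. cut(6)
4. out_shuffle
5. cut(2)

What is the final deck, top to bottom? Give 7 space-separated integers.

After op 1 (in_shuffle): [4 0 2 5 6 1 3]
After op 2 (cut(4)): [6 1 3 4 0 2 5]
After op 3 (cut(6)): [5 6 1 3 4 0 2]
After op 4 (out_shuffle): [5 4 6 0 1 2 3]
After op 5 (cut(2)): [6 0 1 2 3 5 4]

Answer: 6 0 1 2 3 5 4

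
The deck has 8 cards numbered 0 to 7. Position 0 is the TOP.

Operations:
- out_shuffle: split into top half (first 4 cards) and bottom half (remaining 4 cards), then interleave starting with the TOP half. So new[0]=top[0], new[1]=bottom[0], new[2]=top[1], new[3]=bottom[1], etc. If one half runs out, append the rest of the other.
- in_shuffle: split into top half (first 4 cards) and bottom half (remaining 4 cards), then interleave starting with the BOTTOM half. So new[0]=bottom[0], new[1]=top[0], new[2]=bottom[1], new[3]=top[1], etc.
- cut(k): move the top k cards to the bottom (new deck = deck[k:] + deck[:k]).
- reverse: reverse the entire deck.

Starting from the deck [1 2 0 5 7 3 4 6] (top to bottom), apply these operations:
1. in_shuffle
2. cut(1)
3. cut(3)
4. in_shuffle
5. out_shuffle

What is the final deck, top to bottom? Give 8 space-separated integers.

After op 1 (in_shuffle): [7 1 3 2 4 0 6 5]
After op 2 (cut(1)): [1 3 2 4 0 6 5 7]
After op 3 (cut(3)): [4 0 6 5 7 1 3 2]
After op 4 (in_shuffle): [7 4 1 0 3 6 2 5]
After op 5 (out_shuffle): [7 3 4 6 1 2 0 5]

Answer: 7 3 4 6 1 2 0 5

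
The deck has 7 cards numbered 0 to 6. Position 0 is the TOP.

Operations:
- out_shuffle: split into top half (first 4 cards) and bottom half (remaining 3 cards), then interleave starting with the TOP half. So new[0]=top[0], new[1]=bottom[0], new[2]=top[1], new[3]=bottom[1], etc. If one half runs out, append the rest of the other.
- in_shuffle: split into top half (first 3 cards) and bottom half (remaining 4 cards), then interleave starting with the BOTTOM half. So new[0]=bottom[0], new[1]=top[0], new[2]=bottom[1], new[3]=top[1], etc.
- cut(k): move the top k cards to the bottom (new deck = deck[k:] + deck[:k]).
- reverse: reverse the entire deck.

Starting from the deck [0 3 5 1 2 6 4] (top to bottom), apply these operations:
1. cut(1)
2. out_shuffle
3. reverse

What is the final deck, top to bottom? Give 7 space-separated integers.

After op 1 (cut(1)): [3 5 1 2 6 4 0]
After op 2 (out_shuffle): [3 6 5 4 1 0 2]
After op 3 (reverse): [2 0 1 4 5 6 3]

Answer: 2 0 1 4 5 6 3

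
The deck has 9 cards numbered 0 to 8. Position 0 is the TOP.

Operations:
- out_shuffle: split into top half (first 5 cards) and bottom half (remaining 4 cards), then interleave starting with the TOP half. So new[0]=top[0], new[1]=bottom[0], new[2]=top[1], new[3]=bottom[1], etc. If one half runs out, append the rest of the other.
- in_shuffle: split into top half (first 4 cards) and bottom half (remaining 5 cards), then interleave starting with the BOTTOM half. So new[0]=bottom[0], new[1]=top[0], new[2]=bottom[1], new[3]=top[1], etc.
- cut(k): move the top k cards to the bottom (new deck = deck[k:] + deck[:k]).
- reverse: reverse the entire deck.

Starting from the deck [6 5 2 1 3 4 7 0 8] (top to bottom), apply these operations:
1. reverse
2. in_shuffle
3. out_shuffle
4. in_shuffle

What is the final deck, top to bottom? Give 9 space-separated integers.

After op 1 (reverse): [8 0 7 4 3 1 2 5 6]
After op 2 (in_shuffle): [3 8 1 0 2 7 5 4 6]
After op 3 (out_shuffle): [3 7 8 5 1 4 0 6 2]
After op 4 (in_shuffle): [1 3 4 7 0 8 6 5 2]

Answer: 1 3 4 7 0 8 6 5 2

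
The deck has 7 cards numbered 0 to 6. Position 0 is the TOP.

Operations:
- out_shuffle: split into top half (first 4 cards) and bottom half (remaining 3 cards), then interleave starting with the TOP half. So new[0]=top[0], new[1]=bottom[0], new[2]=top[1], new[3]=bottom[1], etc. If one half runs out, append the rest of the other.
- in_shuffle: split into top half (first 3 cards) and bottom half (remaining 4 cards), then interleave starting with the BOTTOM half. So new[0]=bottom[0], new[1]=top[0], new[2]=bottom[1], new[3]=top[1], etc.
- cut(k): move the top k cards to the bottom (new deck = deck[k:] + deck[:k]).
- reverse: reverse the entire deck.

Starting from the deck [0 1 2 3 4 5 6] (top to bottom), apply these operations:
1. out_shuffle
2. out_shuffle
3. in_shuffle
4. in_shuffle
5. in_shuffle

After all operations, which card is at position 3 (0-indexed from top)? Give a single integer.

After op 1 (out_shuffle): [0 4 1 5 2 6 3]
After op 2 (out_shuffle): [0 2 4 6 1 3 5]
After op 3 (in_shuffle): [6 0 1 2 3 4 5]
After op 4 (in_shuffle): [2 6 3 0 4 1 5]
After op 5 (in_shuffle): [0 2 4 6 1 3 5]
Position 3: card 6.

Answer: 6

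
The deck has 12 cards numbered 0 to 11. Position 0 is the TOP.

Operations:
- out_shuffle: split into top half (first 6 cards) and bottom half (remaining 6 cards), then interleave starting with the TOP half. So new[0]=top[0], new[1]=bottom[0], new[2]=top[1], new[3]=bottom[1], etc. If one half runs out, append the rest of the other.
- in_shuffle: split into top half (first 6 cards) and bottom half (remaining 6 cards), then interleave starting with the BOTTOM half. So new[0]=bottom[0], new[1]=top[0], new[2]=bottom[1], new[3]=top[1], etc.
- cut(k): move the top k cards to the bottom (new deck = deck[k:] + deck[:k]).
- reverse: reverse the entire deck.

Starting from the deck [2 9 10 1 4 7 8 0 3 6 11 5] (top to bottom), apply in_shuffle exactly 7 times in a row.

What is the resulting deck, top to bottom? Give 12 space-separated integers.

Answer: 7 5 4 11 1 6 10 3 9 0 2 8

Derivation:
After op 1 (in_shuffle): [8 2 0 9 3 10 6 1 11 4 5 7]
After op 2 (in_shuffle): [6 8 1 2 11 0 4 9 5 3 7 10]
After op 3 (in_shuffle): [4 6 9 8 5 1 3 2 7 11 10 0]
After op 4 (in_shuffle): [3 4 2 6 7 9 11 8 10 5 0 1]
After op 5 (in_shuffle): [11 3 8 4 10 2 5 6 0 7 1 9]
After op 6 (in_shuffle): [5 11 6 3 0 8 7 4 1 10 9 2]
After op 7 (in_shuffle): [7 5 4 11 1 6 10 3 9 0 2 8]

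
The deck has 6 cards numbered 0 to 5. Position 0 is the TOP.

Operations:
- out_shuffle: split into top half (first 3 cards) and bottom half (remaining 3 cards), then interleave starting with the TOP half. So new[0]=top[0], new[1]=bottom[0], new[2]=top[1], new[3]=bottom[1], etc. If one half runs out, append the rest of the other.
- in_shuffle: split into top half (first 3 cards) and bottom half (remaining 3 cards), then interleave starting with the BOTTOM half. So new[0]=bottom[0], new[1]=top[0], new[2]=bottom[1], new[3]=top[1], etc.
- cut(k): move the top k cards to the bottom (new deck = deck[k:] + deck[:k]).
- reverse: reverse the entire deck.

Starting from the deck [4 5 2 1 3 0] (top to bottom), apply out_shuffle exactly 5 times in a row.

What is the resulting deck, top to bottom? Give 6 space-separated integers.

After op 1 (out_shuffle): [4 1 5 3 2 0]
After op 2 (out_shuffle): [4 3 1 2 5 0]
After op 3 (out_shuffle): [4 2 3 5 1 0]
After op 4 (out_shuffle): [4 5 2 1 3 0]
After op 5 (out_shuffle): [4 1 5 3 2 0]

Answer: 4 1 5 3 2 0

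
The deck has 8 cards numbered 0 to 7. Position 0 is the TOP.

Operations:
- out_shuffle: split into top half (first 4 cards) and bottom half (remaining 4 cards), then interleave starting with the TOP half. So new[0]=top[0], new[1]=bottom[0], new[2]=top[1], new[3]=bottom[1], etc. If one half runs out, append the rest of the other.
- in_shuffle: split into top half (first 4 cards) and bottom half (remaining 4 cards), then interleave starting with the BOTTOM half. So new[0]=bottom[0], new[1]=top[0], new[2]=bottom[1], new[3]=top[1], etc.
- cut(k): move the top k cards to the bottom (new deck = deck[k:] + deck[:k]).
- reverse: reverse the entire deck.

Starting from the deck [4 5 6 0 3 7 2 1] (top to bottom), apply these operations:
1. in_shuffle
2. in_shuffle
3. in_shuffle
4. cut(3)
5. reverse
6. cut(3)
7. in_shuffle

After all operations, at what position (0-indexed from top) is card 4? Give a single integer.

After op 1 (in_shuffle): [3 4 7 5 2 6 1 0]
After op 2 (in_shuffle): [2 3 6 4 1 7 0 5]
After op 3 (in_shuffle): [1 2 7 3 0 6 5 4]
After op 4 (cut(3)): [3 0 6 5 4 1 2 7]
After op 5 (reverse): [7 2 1 4 5 6 0 3]
After op 6 (cut(3)): [4 5 6 0 3 7 2 1]
After op 7 (in_shuffle): [3 4 7 5 2 6 1 0]
Card 4 is at position 1.

Answer: 1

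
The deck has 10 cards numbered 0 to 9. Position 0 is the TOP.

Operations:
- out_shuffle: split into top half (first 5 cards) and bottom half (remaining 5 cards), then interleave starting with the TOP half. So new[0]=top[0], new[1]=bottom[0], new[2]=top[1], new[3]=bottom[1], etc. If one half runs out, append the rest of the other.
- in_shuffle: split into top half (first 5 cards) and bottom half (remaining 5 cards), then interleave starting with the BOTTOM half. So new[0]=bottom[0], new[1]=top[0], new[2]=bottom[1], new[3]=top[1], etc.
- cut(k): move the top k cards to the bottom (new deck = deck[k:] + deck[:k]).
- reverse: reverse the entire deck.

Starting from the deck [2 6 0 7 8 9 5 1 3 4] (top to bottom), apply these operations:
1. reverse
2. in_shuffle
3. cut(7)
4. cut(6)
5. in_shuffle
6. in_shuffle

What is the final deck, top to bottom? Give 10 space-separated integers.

Answer: 1 2 4 3 6 9 7 0 5 8

Derivation:
After op 1 (reverse): [4 3 1 5 9 8 7 0 6 2]
After op 2 (in_shuffle): [8 4 7 3 0 1 6 5 2 9]
After op 3 (cut(7)): [5 2 9 8 4 7 3 0 1 6]
After op 4 (cut(6)): [3 0 1 6 5 2 9 8 4 7]
After op 5 (in_shuffle): [2 3 9 0 8 1 4 6 7 5]
After op 6 (in_shuffle): [1 2 4 3 6 9 7 0 5 8]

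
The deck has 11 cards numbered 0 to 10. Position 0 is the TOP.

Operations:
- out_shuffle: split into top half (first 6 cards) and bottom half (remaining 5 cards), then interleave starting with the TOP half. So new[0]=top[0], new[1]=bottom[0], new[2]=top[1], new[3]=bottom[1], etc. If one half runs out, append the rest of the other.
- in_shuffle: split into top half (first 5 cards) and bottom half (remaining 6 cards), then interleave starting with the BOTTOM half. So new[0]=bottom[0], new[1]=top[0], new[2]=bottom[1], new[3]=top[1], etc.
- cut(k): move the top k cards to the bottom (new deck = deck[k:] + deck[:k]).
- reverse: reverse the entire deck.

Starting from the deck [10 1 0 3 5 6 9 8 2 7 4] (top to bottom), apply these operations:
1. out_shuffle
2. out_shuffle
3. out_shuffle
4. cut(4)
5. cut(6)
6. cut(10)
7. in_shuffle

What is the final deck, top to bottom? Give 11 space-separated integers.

Answer: 4 2 9 5 0 10 7 8 6 3 1

Derivation:
After op 1 (out_shuffle): [10 9 1 8 0 2 3 7 5 4 6]
After op 2 (out_shuffle): [10 3 9 7 1 5 8 4 0 6 2]
After op 3 (out_shuffle): [10 8 3 4 9 0 7 6 1 2 5]
After op 4 (cut(4)): [9 0 7 6 1 2 5 10 8 3 4]
After op 5 (cut(6)): [5 10 8 3 4 9 0 7 6 1 2]
After op 6 (cut(10)): [2 5 10 8 3 4 9 0 7 6 1]
After op 7 (in_shuffle): [4 2 9 5 0 10 7 8 6 3 1]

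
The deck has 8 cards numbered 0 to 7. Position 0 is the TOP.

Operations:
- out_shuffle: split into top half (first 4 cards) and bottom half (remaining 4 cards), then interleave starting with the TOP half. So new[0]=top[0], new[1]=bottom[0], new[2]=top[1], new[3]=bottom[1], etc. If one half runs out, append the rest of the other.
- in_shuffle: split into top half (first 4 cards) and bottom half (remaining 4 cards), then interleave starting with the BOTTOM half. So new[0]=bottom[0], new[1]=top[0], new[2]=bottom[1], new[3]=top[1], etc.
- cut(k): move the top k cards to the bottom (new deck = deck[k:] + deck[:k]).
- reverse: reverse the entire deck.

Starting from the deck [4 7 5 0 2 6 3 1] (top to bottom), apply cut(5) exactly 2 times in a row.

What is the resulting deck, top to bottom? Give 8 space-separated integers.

Answer: 5 0 2 6 3 1 4 7

Derivation:
After op 1 (cut(5)): [6 3 1 4 7 5 0 2]
After op 2 (cut(5)): [5 0 2 6 3 1 4 7]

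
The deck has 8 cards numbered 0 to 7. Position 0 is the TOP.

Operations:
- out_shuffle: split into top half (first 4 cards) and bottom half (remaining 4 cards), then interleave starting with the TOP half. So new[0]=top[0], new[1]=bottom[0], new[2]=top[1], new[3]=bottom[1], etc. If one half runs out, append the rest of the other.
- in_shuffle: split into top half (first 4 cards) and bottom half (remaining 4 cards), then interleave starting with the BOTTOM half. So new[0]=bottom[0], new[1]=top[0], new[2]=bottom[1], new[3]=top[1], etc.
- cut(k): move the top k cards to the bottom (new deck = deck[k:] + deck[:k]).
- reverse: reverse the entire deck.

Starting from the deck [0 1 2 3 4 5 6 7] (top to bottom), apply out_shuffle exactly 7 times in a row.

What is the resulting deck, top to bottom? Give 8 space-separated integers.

After op 1 (out_shuffle): [0 4 1 5 2 6 3 7]
After op 2 (out_shuffle): [0 2 4 6 1 3 5 7]
After op 3 (out_shuffle): [0 1 2 3 4 5 6 7]
After op 4 (out_shuffle): [0 4 1 5 2 6 3 7]
After op 5 (out_shuffle): [0 2 4 6 1 3 5 7]
After op 6 (out_shuffle): [0 1 2 3 4 5 6 7]
After op 7 (out_shuffle): [0 4 1 5 2 6 3 7]

Answer: 0 4 1 5 2 6 3 7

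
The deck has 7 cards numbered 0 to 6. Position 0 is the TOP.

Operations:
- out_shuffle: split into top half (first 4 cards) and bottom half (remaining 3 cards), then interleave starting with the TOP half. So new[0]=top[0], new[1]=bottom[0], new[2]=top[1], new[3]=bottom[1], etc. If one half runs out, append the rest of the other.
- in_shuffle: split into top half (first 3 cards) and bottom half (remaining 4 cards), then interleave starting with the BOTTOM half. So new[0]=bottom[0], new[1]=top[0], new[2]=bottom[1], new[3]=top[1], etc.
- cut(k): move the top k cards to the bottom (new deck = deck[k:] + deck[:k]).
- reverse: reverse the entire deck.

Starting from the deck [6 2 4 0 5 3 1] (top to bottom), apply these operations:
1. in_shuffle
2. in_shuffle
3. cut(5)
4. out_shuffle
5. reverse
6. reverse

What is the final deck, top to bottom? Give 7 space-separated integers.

Answer: 5 3 1 6 2 4 0

Derivation:
After op 1 (in_shuffle): [0 6 5 2 3 4 1]
After op 2 (in_shuffle): [2 0 3 6 4 5 1]
After op 3 (cut(5)): [5 1 2 0 3 6 4]
After op 4 (out_shuffle): [5 3 1 6 2 4 0]
After op 5 (reverse): [0 4 2 6 1 3 5]
After op 6 (reverse): [5 3 1 6 2 4 0]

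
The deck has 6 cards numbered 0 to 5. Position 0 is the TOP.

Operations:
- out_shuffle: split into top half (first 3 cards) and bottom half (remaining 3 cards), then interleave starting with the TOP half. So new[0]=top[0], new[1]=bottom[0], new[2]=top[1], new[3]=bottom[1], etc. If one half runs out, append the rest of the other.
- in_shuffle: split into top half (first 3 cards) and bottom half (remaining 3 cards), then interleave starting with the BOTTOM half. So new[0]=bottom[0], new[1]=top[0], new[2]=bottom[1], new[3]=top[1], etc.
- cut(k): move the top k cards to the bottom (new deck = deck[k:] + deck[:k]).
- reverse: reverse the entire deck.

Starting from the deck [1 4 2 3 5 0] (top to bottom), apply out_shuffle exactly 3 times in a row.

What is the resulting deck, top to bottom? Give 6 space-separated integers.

Answer: 1 2 5 4 3 0

Derivation:
After op 1 (out_shuffle): [1 3 4 5 2 0]
After op 2 (out_shuffle): [1 5 3 2 4 0]
After op 3 (out_shuffle): [1 2 5 4 3 0]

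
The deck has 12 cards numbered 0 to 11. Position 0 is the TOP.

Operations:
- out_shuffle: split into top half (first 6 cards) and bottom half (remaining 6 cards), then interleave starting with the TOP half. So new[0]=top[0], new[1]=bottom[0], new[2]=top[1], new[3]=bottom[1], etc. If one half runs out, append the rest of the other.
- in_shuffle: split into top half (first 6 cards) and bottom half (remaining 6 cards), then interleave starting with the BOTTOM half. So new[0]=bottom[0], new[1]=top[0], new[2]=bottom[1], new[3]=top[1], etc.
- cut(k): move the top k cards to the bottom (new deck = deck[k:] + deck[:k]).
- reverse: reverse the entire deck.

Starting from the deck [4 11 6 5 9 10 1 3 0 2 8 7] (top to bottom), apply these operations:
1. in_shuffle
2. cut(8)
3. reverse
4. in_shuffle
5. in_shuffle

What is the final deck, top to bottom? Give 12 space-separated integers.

After op 1 (in_shuffle): [1 4 3 11 0 6 2 5 8 9 7 10]
After op 2 (cut(8)): [8 9 7 10 1 4 3 11 0 6 2 5]
After op 3 (reverse): [5 2 6 0 11 3 4 1 10 7 9 8]
After op 4 (in_shuffle): [4 5 1 2 10 6 7 0 9 11 8 3]
After op 5 (in_shuffle): [7 4 0 5 9 1 11 2 8 10 3 6]

Answer: 7 4 0 5 9 1 11 2 8 10 3 6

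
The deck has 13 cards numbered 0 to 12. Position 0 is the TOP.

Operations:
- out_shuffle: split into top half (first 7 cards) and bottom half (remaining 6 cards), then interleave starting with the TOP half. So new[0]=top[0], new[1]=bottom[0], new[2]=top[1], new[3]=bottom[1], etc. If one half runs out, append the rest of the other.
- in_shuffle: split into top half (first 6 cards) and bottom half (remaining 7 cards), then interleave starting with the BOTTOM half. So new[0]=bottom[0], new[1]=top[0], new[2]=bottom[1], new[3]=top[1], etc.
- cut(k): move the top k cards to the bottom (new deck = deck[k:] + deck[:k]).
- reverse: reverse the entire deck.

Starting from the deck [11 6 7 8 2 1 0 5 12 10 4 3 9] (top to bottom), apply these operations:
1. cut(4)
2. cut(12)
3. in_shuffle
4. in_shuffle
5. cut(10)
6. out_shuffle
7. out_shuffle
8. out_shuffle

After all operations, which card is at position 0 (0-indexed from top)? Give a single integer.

After op 1 (cut(4)): [2 1 0 5 12 10 4 3 9 11 6 7 8]
After op 2 (cut(12)): [8 2 1 0 5 12 10 4 3 9 11 6 7]
After op 3 (in_shuffle): [10 8 4 2 3 1 9 0 11 5 6 12 7]
After op 4 (in_shuffle): [9 10 0 8 11 4 5 2 6 3 12 1 7]
After op 5 (cut(10)): [12 1 7 9 10 0 8 11 4 5 2 6 3]
After op 6 (out_shuffle): [12 11 1 4 7 5 9 2 10 6 0 3 8]
After op 7 (out_shuffle): [12 2 11 10 1 6 4 0 7 3 5 8 9]
After op 8 (out_shuffle): [12 0 2 7 11 3 10 5 1 8 6 9 4]
Position 0: card 12.

Answer: 12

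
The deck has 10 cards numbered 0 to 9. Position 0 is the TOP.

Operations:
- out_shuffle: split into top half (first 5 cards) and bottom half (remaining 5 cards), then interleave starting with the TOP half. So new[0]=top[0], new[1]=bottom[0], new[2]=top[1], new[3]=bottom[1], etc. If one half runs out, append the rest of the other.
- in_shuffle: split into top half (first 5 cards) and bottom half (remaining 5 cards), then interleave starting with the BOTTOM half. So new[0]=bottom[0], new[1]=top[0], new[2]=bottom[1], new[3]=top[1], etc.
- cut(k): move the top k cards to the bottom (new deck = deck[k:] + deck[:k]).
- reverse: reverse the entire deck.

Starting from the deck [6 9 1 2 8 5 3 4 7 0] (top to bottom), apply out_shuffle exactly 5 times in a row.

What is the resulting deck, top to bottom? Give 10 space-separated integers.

Answer: 6 1 8 3 7 9 2 5 4 0

Derivation:
After op 1 (out_shuffle): [6 5 9 3 1 4 2 7 8 0]
After op 2 (out_shuffle): [6 4 5 2 9 7 3 8 1 0]
After op 3 (out_shuffle): [6 7 4 3 5 8 2 1 9 0]
After op 4 (out_shuffle): [6 8 7 2 4 1 3 9 5 0]
After op 5 (out_shuffle): [6 1 8 3 7 9 2 5 4 0]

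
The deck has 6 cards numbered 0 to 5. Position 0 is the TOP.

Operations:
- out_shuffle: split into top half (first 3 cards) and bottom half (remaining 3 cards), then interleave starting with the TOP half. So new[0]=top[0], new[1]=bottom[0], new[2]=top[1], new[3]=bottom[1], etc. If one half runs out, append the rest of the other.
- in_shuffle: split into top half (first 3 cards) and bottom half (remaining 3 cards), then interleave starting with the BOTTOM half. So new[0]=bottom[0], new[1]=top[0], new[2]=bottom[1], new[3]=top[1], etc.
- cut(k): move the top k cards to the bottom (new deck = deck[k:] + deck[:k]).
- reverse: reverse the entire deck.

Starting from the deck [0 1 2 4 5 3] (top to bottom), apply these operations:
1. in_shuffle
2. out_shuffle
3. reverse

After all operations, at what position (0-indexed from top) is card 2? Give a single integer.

Answer: 0

Derivation:
After op 1 (in_shuffle): [4 0 5 1 3 2]
After op 2 (out_shuffle): [4 1 0 3 5 2]
After op 3 (reverse): [2 5 3 0 1 4]
Card 2 is at position 0.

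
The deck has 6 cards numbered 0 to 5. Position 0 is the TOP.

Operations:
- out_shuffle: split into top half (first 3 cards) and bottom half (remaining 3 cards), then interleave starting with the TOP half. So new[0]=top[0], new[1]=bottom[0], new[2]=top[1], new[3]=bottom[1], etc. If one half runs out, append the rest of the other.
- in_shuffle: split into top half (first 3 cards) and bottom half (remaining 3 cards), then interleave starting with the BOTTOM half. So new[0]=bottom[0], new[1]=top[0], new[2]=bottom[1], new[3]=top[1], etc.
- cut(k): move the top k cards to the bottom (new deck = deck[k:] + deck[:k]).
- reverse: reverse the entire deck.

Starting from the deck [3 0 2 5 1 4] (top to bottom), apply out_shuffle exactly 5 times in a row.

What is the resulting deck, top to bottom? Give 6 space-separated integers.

Answer: 3 5 0 1 2 4

Derivation:
After op 1 (out_shuffle): [3 5 0 1 2 4]
After op 2 (out_shuffle): [3 1 5 2 0 4]
After op 3 (out_shuffle): [3 2 1 0 5 4]
After op 4 (out_shuffle): [3 0 2 5 1 4]
After op 5 (out_shuffle): [3 5 0 1 2 4]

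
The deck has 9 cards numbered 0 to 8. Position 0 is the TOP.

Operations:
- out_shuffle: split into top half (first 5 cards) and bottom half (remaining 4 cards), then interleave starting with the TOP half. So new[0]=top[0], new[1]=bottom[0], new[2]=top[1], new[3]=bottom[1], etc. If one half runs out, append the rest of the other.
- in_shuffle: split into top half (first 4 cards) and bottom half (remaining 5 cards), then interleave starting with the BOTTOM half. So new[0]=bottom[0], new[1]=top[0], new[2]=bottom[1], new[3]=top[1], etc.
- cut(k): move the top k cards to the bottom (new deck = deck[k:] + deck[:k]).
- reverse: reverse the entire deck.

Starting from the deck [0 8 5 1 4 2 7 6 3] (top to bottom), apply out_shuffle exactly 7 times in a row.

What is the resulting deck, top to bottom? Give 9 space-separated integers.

After op 1 (out_shuffle): [0 2 8 7 5 6 1 3 4]
After op 2 (out_shuffle): [0 6 2 1 8 3 7 4 5]
After op 3 (out_shuffle): [0 3 6 7 2 4 1 5 8]
After op 4 (out_shuffle): [0 4 3 1 6 5 7 8 2]
After op 5 (out_shuffle): [0 5 4 7 3 8 1 2 6]
After op 6 (out_shuffle): [0 8 5 1 4 2 7 6 3]
After op 7 (out_shuffle): [0 2 8 7 5 6 1 3 4]

Answer: 0 2 8 7 5 6 1 3 4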